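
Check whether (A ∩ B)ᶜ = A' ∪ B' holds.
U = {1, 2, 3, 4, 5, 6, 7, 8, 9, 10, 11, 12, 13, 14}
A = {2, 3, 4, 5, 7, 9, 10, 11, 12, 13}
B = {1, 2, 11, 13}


LHS: A ∩ B = {2, 11, 13}
(A ∩ B)' = U \ (A ∩ B) = {1, 3, 4, 5, 6, 7, 8, 9, 10, 12, 14}
A' = {1, 6, 8, 14}, B' = {3, 4, 5, 6, 7, 8, 9, 10, 12, 14}
Claimed RHS: A' ∪ B' = {1, 3, 4, 5, 6, 7, 8, 9, 10, 12, 14}
Identity is VALID: LHS = RHS = {1, 3, 4, 5, 6, 7, 8, 9, 10, 12, 14} ✓

Identity is valid. (A ∩ B)' = A' ∪ B' = {1, 3, 4, 5, 6, 7, 8, 9, 10, 12, 14}


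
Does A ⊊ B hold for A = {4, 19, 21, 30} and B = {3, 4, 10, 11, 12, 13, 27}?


A ⊂ B requires: A ⊆ B AND A ≠ B.
A ⊆ B? No
A ⊄ B, so A is not a proper subset.

No, A is not a proper subset of B


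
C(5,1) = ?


C(n,k) = n! / (k!(n-k)!)
C(5,1) = 5! / (1!4!)
= 5

C(5,1) = 5


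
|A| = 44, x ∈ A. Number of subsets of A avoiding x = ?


Subsets of A avoiding x are subsets of A \ {x}, which has 43 elements.
Count = 2^(n-1) = 2^43
= 8796093022208

Number of subsets avoiding x = 8796093022208


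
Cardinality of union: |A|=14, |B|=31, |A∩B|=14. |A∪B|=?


|A ∪ B| = |A| + |B| - |A ∩ B|
= 14 + 31 - 14
= 31

|A ∪ B| = 31


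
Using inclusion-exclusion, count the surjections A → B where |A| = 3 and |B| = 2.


n = |A| = 3, k = |B| = 2. Surjections via inclusion-exclusion:
S(n,k) = Σ(-1)^i × C(k,i) × (k-i)^n, i=0 to k
i=0: (-1)^0×C(2,0)×2^3 = 8
i=1: (-1)^1×C(2,1)×1^3 = -2
i=2: (-1)^2×C(2,2)×0^3 = 0
Total = 6

Number of surjections = 6


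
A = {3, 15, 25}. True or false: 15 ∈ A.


A = {3, 15, 25}
Checking if 15 is in A
15 is in A → True

15 ∈ A


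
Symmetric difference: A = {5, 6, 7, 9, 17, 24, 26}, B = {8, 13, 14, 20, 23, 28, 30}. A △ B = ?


A △ B = (A \ B) ∪ (B \ A) = elements in exactly one of A or B
A \ B = {5, 6, 7, 9, 17, 24, 26}
B \ A = {8, 13, 14, 20, 23, 28, 30}
A △ B = {5, 6, 7, 8, 9, 13, 14, 17, 20, 23, 24, 26, 28, 30}

A △ B = {5, 6, 7, 8, 9, 13, 14, 17, 20, 23, 24, 26, 28, 30}


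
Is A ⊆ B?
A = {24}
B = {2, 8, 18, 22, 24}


A ⊆ B means every element of A is in B.
All elements of A are in B.
So A ⊆ B.

Yes, A ⊆ B


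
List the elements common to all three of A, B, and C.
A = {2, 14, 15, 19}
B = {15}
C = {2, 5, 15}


A ∩ B = {15}
(A ∩ B) ∩ C = {15}

A ∩ B ∩ C = {15}


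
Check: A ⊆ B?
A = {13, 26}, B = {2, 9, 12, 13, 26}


A ⊆ B means every element of A is in B.
All elements of A are in B.
So A ⊆ B.

Yes, A ⊆ B


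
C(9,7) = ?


C(n,k) = n! / (k!(n-k)!)
C(9,7) = 9! / (7!2!)
= 36

C(9,7) = 36


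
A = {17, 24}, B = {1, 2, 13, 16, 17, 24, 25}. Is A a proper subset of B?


A ⊂ B requires: A ⊆ B AND A ≠ B.
A ⊆ B? Yes
A = B? No
A ⊂ B: Yes (A is a proper subset of B)

Yes, A ⊂ B


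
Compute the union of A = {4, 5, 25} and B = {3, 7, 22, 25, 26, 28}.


A ∪ B = all elements in A or B (or both)
A = {4, 5, 25}
B = {3, 7, 22, 25, 26, 28}
A ∪ B = {3, 4, 5, 7, 22, 25, 26, 28}

A ∪ B = {3, 4, 5, 7, 22, 25, 26, 28}


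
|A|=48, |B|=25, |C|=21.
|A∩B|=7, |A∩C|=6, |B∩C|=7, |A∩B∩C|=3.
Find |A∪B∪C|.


|A∪B∪C| = |A|+|B|+|C| - |A∩B|-|A∩C|-|B∩C| + |A∩B∩C|
= 48+25+21 - 7-6-7 + 3
= 94 - 20 + 3
= 77

|A ∪ B ∪ C| = 77


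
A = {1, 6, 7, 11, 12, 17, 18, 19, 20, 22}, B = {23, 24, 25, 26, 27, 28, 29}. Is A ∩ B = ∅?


Disjoint means A ∩ B = ∅.
A ∩ B = ∅
A ∩ B = ∅, so A and B are disjoint.

Yes, A and B are disjoint


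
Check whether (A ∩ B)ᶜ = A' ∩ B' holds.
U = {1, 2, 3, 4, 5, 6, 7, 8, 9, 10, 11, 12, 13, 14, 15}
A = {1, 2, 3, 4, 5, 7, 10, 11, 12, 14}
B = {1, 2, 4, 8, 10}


LHS: A ∩ B = {1, 2, 4, 10}
(A ∩ B)' = U \ (A ∩ B) = {3, 5, 6, 7, 8, 9, 11, 12, 13, 14, 15}
A' = {6, 8, 9, 13, 15}, B' = {3, 5, 6, 7, 9, 11, 12, 13, 14, 15}
Claimed RHS: A' ∩ B' = {6, 9, 13, 15}
Identity is INVALID: LHS = {3, 5, 6, 7, 8, 9, 11, 12, 13, 14, 15} but the RHS claimed here equals {6, 9, 13, 15}. The correct form is (A ∩ B)' = A' ∪ B'.

Identity is invalid: (A ∩ B)' = {3, 5, 6, 7, 8, 9, 11, 12, 13, 14, 15} but A' ∩ B' = {6, 9, 13, 15}. The correct De Morgan law is (A ∩ B)' = A' ∪ B'.


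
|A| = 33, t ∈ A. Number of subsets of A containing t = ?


Subsets of A containing t correspond to subsets of A \ {t}, which has 32 elements.
Count = 2^(n-1) = 2^32
= 4294967296

Number of subsets containing t = 4294967296


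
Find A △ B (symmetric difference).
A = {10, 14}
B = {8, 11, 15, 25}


A △ B = (A \ B) ∪ (B \ A) = elements in exactly one of A or B
A \ B = {10, 14}
B \ A = {8, 11, 15, 25}
A △ B = {8, 10, 11, 14, 15, 25}

A △ B = {8, 10, 11, 14, 15, 25}


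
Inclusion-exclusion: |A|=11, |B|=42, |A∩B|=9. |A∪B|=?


|A ∪ B| = |A| + |B| - |A ∩ B|
= 11 + 42 - 9
= 44

|A ∪ B| = 44


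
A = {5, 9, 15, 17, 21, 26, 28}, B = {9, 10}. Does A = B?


Two sets are equal iff they have exactly the same elements.
A = {5, 9, 15, 17, 21, 26, 28}
B = {9, 10}
Differences: {5, 10, 15, 17, 21, 26, 28}
A ≠ B

No, A ≠ B


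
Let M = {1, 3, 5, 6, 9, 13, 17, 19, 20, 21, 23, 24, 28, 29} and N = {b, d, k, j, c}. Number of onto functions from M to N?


n = |M| = 14, k = |N| = 5. Surjections via inclusion-exclusion:
S(n,k) = Σ(-1)^i × C(k,i) × (k-i)^n, i=0 to k
i=0: (-1)^0×C(5,0)×5^14 = 6103515625
i=1: (-1)^1×C(5,1)×4^14 = -1342177280
i=2: (-1)^2×C(5,2)×3^14 = 47829690
i=3: (-1)^3×C(5,3)×2^14 = -163840
i=4: (-1)^4×C(5,4)×1^14 = 5
i=5: (-1)^5×C(5,5)×0^14 = 0
Total = 4809004200

Number of surjections = 4809004200


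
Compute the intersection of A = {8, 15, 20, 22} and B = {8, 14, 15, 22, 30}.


A ∩ B = elements in both A and B
A = {8, 15, 20, 22}
B = {8, 14, 15, 22, 30}
A ∩ B = {8, 15, 22}

A ∩ B = {8, 15, 22}


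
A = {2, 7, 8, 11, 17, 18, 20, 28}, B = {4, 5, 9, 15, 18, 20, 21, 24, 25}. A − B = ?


A \ B = elements in A but not in B
A = {2, 7, 8, 11, 17, 18, 20, 28}
B = {4, 5, 9, 15, 18, 20, 21, 24, 25}
Remove from A any elements in B
A \ B = {2, 7, 8, 11, 17, 28}

A \ B = {2, 7, 8, 11, 17, 28}


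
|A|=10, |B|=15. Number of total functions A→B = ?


Each of |A| = 10 inputs maps to any of |B| = 15 outputs.
# functions = |B|^|A| = 15^10
= 576650390625

Number of functions = 576650390625


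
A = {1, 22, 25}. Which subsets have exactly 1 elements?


|A| = 3, so A has C(3,1) = 3 subsets of size 1.
Enumerate by choosing 1 elements from A at a time:
{1}, {22}, {25}

1-element subsets (3 total): {1}, {22}, {25}


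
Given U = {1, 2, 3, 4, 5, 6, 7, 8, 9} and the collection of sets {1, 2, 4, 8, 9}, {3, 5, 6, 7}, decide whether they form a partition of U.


A partition requires: (1) non-empty parts, (2) pairwise disjoint, (3) union = U
Parts: {1, 2, 4, 8, 9}, {3, 5, 6, 7}
Union of parts: {1, 2, 3, 4, 5, 6, 7, 8, 9}
U = {1, 2, 3, 4, 5, 6, 7, 8, 9}
All non-empty? True
Pairwise disjoint? True
Covers U? True

Yes, valid partition


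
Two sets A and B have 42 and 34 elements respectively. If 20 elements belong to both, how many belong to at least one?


|A ∪ B| = |A| + |B| - |A ∩ B|
= 42 + 34 - 20
= 56

|A ∪ B| = 56


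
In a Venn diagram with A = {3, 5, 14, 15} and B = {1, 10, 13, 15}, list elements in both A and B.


A = {3, 5, 14, 15}
B = {1, 10, 13, 15}
Region: in both A and B
Elements: {15}

Elements in both A and B: {15}


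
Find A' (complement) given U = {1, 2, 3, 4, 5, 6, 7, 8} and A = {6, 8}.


Aᶜ = U \ A = elements in U but not in A
U = {1, 2, 3, 4, 5, 6, 7, 8}
A = {6, 8}
Aᶜ = {1, 2, 3, 4, 5, 7}

Aᶜ = {1, 2, 3, 4, 5, 7}


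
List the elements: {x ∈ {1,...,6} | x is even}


Checking each candidate:
Condition: even numbers in {1,...,6}
Result = {2, 4, 6}

{2, 4, 6}


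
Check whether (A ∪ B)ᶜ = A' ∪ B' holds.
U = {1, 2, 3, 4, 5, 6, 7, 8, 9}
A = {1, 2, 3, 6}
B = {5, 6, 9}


LHS: A ∪ B = {1, 2, 3, 5, 6, 9}
(A ∪ B)' = U \ (A ∪ B) = {4, 7, 8}
A' = {4, 5, 7, 8, 9}, B' = {1, 2, 3, 4, 7, 8}
Claimed RHS: A' ∪ B' = {1, 2, 3, 4, 5, 7, 8, 9}
Identity is INVALID: LHS = {4, 7, 8} but the RHS claimed here equals {1, 2, 3, 4, 5, 7, 8, 9}. The correct form is (A ∪ B)' = A' ∩ B'.

Identity is invalid: (A ∪ B)' = {4, 7, 8} but A' ∪ B' = {1, 2, 3, 4, 5, 7, 8, 9}. The correct De Morgan law is (A ∪ B)' = A' ∩ B'.


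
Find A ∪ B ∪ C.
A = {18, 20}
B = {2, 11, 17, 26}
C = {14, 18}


A ∪ B = {2, 11, 17, 18, 20, 26}
(A ∪ B) ∪ C = {2, 11, 14, 17, 18, 20, 26}

A ∪ B ∪ C = {2, 11, 14, 17, 18, 20, 26}


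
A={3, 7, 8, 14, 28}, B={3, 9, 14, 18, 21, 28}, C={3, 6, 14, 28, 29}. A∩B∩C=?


A ∩ B = {3, 14, 28}
(A ∩ B) ∩ C = {3, 14, 28}

A ∩ B ∩ C = {3, 14, 28}


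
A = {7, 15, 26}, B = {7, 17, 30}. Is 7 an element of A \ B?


A = {7, 15, 26}, B = {7, 17, 30}
A \ B = elements in A but not in B
A \ B = {15, 26}
Checking if 7 ∈ A \ B
7 is not in A \ B → False

7 ∉ A \ B


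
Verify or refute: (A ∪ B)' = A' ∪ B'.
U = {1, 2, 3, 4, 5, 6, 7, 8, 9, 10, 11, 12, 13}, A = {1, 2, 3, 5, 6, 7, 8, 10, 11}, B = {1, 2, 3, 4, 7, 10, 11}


LHS: A ∪ B = {1, 2, 3, 4, 5, 6, 7, 8, 10, 11}
(A ∪ B)' = U \ (A ∪ B) = {9, 12, 13}
A' = {4, 9, 12, 13}, B' = {5, 6, 8, 9, 12, 13}
Claimed RHS: A' ∪ B' = {4, 5, 6, 8, 9, 12, 13}
Identity is INVALID: LHS = {9, 12, 13} but the RHS claimed here equals {4, 5, 6, 8, 9, 12, 13}. The correct form is (A ∪ B)' = A' ∩ B'.

Identity is invalid: (A ∪ B)' = {9, 12, 13} but A' ∪ B' = {4, 5, 6, 8, 9, 12, 13}. The correct De Morgan law is (A ∪ B)' = A' ∩ B'.


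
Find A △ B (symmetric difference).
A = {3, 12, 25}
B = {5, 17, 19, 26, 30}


A △ B = (A \ B) ∪ (B \ A) = elements in exactly one of A or B
A \ B = {3, 12, 25}
B \ A = {5, 17, 19, 26, 30}
A △ B = {3, 5, 12, 17, 19, 25, 26, 30}

A △ B = {3, 5, 12, 17, 19, 25, 26, 30}


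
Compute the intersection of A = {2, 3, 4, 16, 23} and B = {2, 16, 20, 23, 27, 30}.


A ∩ B = elements in both A and B
A = {2, 3, 4, 16, 23}
B = {2, 16, 20, 23, 27, 30}
A ∩ B = {2, 16, 23}

A ∩ B = {2, 16, 23}


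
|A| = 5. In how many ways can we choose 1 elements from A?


C(n,k) = n! / (k!(n-k)!)
C(5,1) = 5! / (1!4!)
= 5

C(5,1) = 5


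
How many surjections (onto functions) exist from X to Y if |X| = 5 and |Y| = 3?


n = |X| = 5, k = |Y| = 3. Surjections via inclusion-exclusion:
S(n,k) = Σ(-1)^i × C(k,i) × (k-i)^n, i=0 to k
i=0: (-1)^0×C(3,0)×3^5 = 243
i=1: (-1)^1×C(3,1)×2^5 = -96
i=2: (-1)^2×C(3,2)×1^5 = 3
i=3: (-1)^3×C(3,3)×0^5 = 0
Total = 150

Number of surjections = 150


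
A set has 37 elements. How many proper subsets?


Total subsets = 2^n = 2^37 = 137438953472
Proper subsets exclude the set itself: 2^n - 1
= 137438953472 - 1
= 137438953471

Number of proper subsets = 137438953471


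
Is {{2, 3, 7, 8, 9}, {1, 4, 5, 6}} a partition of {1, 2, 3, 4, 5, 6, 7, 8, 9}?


A partition requires: (1) non-empty parts, (2) pairwise disjoint, (3) union = U
Parts: {2, 3, 7, 8, 9}, {1, 4, 5, 6}
Union of parts: {1, 2, 3, 4, 5, 6, 7, 8, 9}
U = {1, 2, 3, 4, 5, 6, 7, 8, 9}
All non-empty? True
Pairwise disjoint? True
Covers U? True

Yes, valid partition


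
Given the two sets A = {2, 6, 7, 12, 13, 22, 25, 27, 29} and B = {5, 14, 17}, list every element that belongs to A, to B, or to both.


A ∪ B = all elements in A or B (or both)
A = {2, 6, 7, 12, 13, 22, 25, 27, 29}
B = {5, 14, 17}
A ∪ B = {2, 5, 6, 7, 12, 13, 14, 17, 22, 25, 27, 29}

A ∪ B = {2, 5, 6, 7, 12, 13, 14, 17, 22, 25, 27, 29}


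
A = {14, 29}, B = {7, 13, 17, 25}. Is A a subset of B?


A ⊆ B means every element of A is in B.
Elements in A not in B: {14, 29}
So A ⊄ B.

No, A ⊄ B


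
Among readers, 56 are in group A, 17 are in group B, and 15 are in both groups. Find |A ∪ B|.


|A ∪ B| = |A| + |B| - |A ∩ B|
= 56 + 17 - 15
= 58

|A ∪ B| = 58


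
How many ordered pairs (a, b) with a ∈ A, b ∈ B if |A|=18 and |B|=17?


|A × B| = |A| × |B|
= 18 × 17
= 306

|A × B| = 306


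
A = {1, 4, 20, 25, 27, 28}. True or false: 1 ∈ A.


A = {1, 4, 20, 25, 27, 28}
Checking if 1 is in A
1 is in A → True

1 ∈ A


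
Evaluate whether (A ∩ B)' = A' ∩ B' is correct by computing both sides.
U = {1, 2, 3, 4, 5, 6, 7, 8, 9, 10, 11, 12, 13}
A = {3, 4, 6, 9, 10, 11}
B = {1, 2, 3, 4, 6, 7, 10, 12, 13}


LHS: A ∩ B = {3, 4, 6, 10}
(A ∩ B)' = U \ (A ∩ B) = {1, 2, 5, 7, 8, 9, 11, 12, 13}
A' = {1, 2, 5, 7, 8, 12, 13}, B' = {5, 8, 9, 11}
Claimed RHS: A' ∩ B' = {5, 8}
Identity is INVALID: LHS = {1, 2, 5, 7, 8, 9, 11, 12, 13} but the RHS claimed here equals {5, 8}. The correct form is (A ∩ B)' = A' ∪ B'.

Identity is invalid: (A ∩ B)' = {1, 2, 5, 7, 8, 9, 11, 12, 13} but A' ∩ B' = {5, 8}. The correct De Morgan law is (A ∩ B)' = A' ∪ B'.


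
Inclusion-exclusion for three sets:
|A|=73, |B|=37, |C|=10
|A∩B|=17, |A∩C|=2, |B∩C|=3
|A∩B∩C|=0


|A∪B∪C| = |A|+|B|+|C| - |A∩B|-|A∩C|-|B∩C| + |A∩B∩C|
= 73+37+10 - 17-2-3 + 0
= 120 - 22 + 0
= 98

|A ∪ B ∪ C| = 98


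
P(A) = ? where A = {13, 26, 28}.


|A| = 3, so |P(A)| = 2^3 = 8
Enumerate subsets by cardinality (0 to 3):
∅, {13}, {26}, {28}, {13, 26}, {13, 28}, {26, 28}, {13, 26, 28}

P(A) has 8 subsets: ∅, {13}, {26}, {28}, {13, 26}, {13, 28}, {26, 28}, {13, 26, 28}


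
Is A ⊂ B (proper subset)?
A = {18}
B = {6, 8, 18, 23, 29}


A ⊂ B requires: A ⊆ B AND A ≠ B.
A ⊆ B? Yes
A = B? No
A ⊂ B: Yes (A is a proper subset of B)

Yes, A ⊂ B


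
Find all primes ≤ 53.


Checking each candidate:
Condition: primes ≤ 53
Result = {2, 3, 5, 7, 11, 13, 17, 19, 23, 29, 31, 37, 41, 43, 47, 53}

{2, 3, 5, 7, 11, 13, 17, 19, 23, 29, 31, 37, 41, 43, 47, 53}


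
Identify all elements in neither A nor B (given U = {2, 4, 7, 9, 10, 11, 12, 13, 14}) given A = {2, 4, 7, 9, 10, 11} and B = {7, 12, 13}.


A = {2, 4, 7, 9, 10, 11}
B = {7, 12, 13}
Region: in neither A nor B (given U = {2, 4, 7, 9, 10, 11, 12, 13, 14})
Elements: {14}

Elements in neither A nor B (given U = {2, 4, 7, 9, 10, 11, 12, 13, 14}): {14}


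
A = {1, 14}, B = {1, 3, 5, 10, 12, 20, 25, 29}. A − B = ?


A \ B = elements in A but not in B
A = {1, 14}
B = {1, 3, 5, 10, 12, 20, 25, 29}
Remove from A any elements in B
A \ B = {14}

A \ B = {14}


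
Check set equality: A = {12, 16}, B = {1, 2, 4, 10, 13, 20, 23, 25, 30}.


Two sets are equal iff they have exactly the same elements.
A = {12, 16}
B = {1, 2, 4, 10, 13, 20, 23, 25, 30}
Differences: {1, 2, 4, 10, 12, 13, 16, 20, 23, 25, 30}
A ≠ B

No, A ≠ B


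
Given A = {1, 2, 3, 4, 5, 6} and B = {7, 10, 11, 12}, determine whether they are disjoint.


Disjoint means A ∩ B = ∅.
A ∩ B = ∅
A ∩ B = ∅, so A and B are disjoint.

Yes, A and B are disjoint


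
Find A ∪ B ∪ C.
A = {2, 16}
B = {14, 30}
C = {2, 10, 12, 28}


A ∪ B = {2, 14, 16, 30}
(A ∪ B) ∪ C = {2, 10, 12, 14, 16, 28, 30}

A ∪ B ∪ C = {2, 10, 12, 14, 16, 28, 30}


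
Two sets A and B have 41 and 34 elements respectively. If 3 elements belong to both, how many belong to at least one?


|A ∪ B| = |A| + |B| - |A ∩ B|
= 41 + 34 - 3
= 72

|A ∪ B| = 72


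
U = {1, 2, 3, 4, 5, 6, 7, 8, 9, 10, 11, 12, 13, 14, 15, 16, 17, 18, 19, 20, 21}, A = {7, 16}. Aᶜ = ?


Aᶜ = U \ A = elements in U but not in A
U = {1, 2, 3, 4, 5, 6, 7, 8, 9, 10, 11, 12, 13, 14, 15, 16, 17, 18, 19, 20, 21}
A = {7, 16}
Aᶜ = {1, 2, 3, 4, 5, 6, 8, 9, 10, 11, 12, 13, 14, 15, 17, 18, 19, 20, 21}

Aᶜ = {1, 2, 3, 4, 5, 6, 8, 9, 10, 11, 12, 13, 14, 15, 17, 18, 19, 20, 21}


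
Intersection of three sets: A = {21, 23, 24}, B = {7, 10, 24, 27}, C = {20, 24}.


A ∩ B = {24}
(A ∩ B) ∩ C = {24}

A ∩ B ∩ C = {24}


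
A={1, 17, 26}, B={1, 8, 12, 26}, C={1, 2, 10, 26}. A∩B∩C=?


A ∩ B = {1, 26}
(A ∩ B) ∩ C = {1, 26}

A ∩ B ∩ C = {1, 26}


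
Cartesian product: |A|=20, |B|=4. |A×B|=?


|A × B| = |A| × |B|
= 20 × 4
= 80

|A × B| = 80


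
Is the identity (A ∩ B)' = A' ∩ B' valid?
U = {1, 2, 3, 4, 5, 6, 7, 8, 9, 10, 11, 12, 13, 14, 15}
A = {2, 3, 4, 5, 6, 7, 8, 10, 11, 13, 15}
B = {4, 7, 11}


LHS: A ∩ B = {4, 7, 11}
(A ∩ B)' = U \ (A ∩ B) = {1, 2, 3, 5, 6, 8, 9, 10, 12, 13, 14, 15}
A' = {1, 9, 12, 14}, B' = {1, 2, 3, 5, 6, 8, 9, 10, 12, 13, 14, 15}
Claimed RHS: A' ∩ B' = {1, 9, 12, 14}
Identity is INVALID: LHS = {1, 2, 3, 5, 6, 8, 9, 10, 12, 13, 14, 15} but the RHS claimed here equals {1, 9, 12, 14}. The correct form is (A ∩ B)' = A' ∪ B'.

Identity is invalid: (A ∩ B)' = {1, 2, 3, 5, 6, 8, 9, 10, 12, 13, 14, 15} but A' ∩ B' = {1, 9, 12, 14}. The correct De Morgan law is (A ∩ B)' = A' ∪ B'.


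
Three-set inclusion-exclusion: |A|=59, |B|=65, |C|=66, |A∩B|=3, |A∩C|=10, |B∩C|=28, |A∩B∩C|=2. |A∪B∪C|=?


|A∪B∪C| = |A|+|B|+|C| - |A∩B|-|A∩C|-|B∩C| + |A∩B∩C|
= 59+65+66 - 3-10-28 + 2
= 190 - 41 + 2
= 151

|A ∪ B ∪ C| = 151


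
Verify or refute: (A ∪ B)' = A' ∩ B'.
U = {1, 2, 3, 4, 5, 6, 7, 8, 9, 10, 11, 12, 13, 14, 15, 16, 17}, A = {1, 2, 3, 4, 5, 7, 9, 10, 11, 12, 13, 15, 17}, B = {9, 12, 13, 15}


LHS: A ∪ B = {1, 2, 3, 4, 5, 7, 9, 10, 11, 12, 13, 15, 17}
(A ∪ B)' = U \ (A ∪ B) = {6, 8, 14, 16}
A' = {6, 8, 14, 16}, B' = {1, 2, 3, 4, 5, 6, 7, 8, 10, 11, 14, 16, 17}
Claimed RHS: A' ∩ B' = {6, 8, 14, 16}
Identity is VALID: LHS = RHS = {6, 8, 14, 16} ✓

Identity is valid. (A ∪ B)' = A' ∩ B' = {6, 8, 14, 16}


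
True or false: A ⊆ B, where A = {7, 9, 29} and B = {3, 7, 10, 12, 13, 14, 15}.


A ⊆ B means every element of A is in B.
Elements in A not in B: {9, 29}
So A ⊄ B.

No, A ⊄ B


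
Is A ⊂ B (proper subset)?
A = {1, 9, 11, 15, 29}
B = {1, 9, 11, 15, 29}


A ⊂ B requires: A ⊆ B AND A ≠ B.
A ⊆ B? Yes
A = B? Yes
A = B, so A is not a PROPER subset.

No, A is not a proper subset of B


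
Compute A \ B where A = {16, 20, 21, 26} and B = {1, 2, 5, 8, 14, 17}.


A \ B = elements in A but not in B
A = {16, 20, 21, 26}
B = {1, 2, 5, 8, 14, 17}
Remove from A any elements in B
A \ B = {16, 20, 21, 26}

A \ B = {16, 20, 21, 26}


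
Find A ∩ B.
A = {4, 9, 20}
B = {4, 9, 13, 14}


A ∩ B = elements in both A and B
A = {4, 9, 20}
B = {4, 9, 13, 14}
A ∩ B = {4, 9}

A ∩ B = {4, 9}


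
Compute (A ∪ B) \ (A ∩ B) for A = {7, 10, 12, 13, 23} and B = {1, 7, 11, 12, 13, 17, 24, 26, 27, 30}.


A △ B = (A \ B) ∪ (B \ A) = elements in exactly one of A or B
A \ B = {10, 23}
B \ A = {1, 11, 17, 24, 26, 27, 30}
A △ B = {1, 10, 11, 17, 23, 24, 26, 27, 30}

A △ B = {1, 10, 11, 17, 23, 24, 26, 27, 30}


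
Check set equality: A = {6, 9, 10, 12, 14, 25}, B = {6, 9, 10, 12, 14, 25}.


Two sets are equal iff they have exactly the same elements.
A = {6, 9, 10, 12, 14, 25}
B = {6, 9, 10, 12, 14, 25}
Same elements → A = B

Yes, A = B


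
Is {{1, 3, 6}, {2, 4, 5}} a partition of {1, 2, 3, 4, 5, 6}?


A partition requires: (1) non-empty parts, (2) pairwise disjoint, (3) union = U
Parts: {1, 3, 6}, {2, 4, 5}
Union of parts: {1, 2, 3, 4, 5, 6}
U = {1, 2, 3, 4, 5, 6}
All non-empty? True
Pairwise disjoint? True
Covers U? True

Yes, valid partition


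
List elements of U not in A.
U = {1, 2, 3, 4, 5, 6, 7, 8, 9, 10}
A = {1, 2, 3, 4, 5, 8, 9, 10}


Aᶜ = U \ A = elements in U but not in A
U = {1, 2, 3, 4, 5, 6, 7, 8, 9, 10}
A = {1, 2, 3, 4, 5, 8, 9, 10}
Aᶜ = {6, 7}

Aᶜ = {6, 7}


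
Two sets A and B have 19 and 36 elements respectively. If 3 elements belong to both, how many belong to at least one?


|A ∪ B| = |A| + |B| - |A ∩ B|
= 19 + 36 - 3
= 52

|A ∪ B| = 52


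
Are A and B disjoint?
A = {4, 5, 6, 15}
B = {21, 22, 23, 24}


Disjoint means A ∩ B = ∅.
A ∩ B = ∅
A ∩ B = ∅, so A and B are disjoint.

Yes, A and B are disjoint


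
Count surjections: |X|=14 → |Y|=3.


n = |X| = 14, k = |Y| = 3. Surjections via inclusion-exclusion:
S(n,k) = Σ(-1)^i × C(k,i) × (k-i)^n, i=0 to k
i=0: (-1)^0×C(3,0)×3^14 = 4782969
i=1: (-1)^1×C(3,1)×2^14 = -49152
i=2: (-1)^2×C(3,2)×1^14 = 3
i=3: (-1)^3×C(3,3)×0^14 = 0
Total = 4733820

Number of surjections = 4733820


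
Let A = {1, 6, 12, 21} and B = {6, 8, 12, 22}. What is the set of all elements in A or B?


A ∪ B = all elements in A or B (or both)
A = {1, 6, 12, 21}
B = {6, 8, 12, 22}
A ∪ B = {1, 6, 8, 12, 21, 22}

A ∪ B = {1, 6, 8, 12, 21, 22}


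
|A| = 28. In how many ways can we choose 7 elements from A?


C(n,k) = n! / (k!(n-k)!)
C(28,7) = 28! / (7!21!)
= 1184040

C(28,7) = 1184040


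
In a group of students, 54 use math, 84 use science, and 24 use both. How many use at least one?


|A ∪ B| = |A| + |B| - |A ∩ B|
= 54 + 84 - 24
= 114

|A ∪ B| = 114


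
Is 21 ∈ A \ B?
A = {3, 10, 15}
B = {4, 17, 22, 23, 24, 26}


A = {3, 10, 15}, B = {4, 17, 22, 23, 24, 26}
A \ B = elements in A but not in B
A \ B = {3, 10, 15}
Checking if 21 ∈ A \ B
21 is not in A \ B → False

21 ∉ A \ B


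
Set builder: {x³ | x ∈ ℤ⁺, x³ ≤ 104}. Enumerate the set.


Checking each candidate:
Condition: positive perfect cubes ≤ 104
Result = {1, 8, 27, 64}

{1, 8, 27, 64}


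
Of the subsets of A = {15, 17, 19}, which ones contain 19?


A subset of A contains 19 iff the remaining 2 elements form any subset of A \ {19}.
Count: 2^(n-1) = 2^2 = 4
Subsets containing 19: {19}, {15, 19}, {17, 19}, {15, 17, 19}

Subsets containing 19 (4 total): {19}, {15, 19}, {17, 19}, {15, 17, 19}


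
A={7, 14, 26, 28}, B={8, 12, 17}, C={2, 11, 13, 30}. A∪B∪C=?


A ∪ B = {7, 8, 12, 14, 17, 26, 28}
(A ∪ B) ∪ C = {2, 7, 8, 11, 12, 13, 14, 17, 26, 28, 30}

A ∪ B ∪ C = {2, 7, 8, 11, 12, 13, 14, 17, 26, 28, 30}


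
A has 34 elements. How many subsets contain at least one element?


Total subsets = 2^n = 2^34 = 17179869184
Non-empty subsets exclude the empty set: 2^n - 1
= 17179869184 - 1
= 17179869183

Number of non-empty subsets = 17179869183


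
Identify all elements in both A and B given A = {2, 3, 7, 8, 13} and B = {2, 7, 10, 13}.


A = {2, 3, 7, 8, 13}
B = {2, 7, 10, 13}
Region: in both A and B
Elements: {2, 7, 13}

Elements in both A and B: {2, 7, 13}


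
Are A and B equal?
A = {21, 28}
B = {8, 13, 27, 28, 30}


Two sets are equal iff they have exactly the same elements.
A = {21, 28}
B = {8, 13, 27, 28, 30}
Differences: {8, 13, 21, 27, 30}
A ≠ B

No, A ≠ B


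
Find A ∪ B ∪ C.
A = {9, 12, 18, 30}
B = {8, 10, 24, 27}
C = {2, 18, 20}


A ∪ B = {8, 9, 10, 12, 18, 24, 27, 30}
(A ∪ B) ∪ C = {2, 8, 9, 10, 12, 18, 20, 24, 27, 30}

A ∪ B ∪ C = {2, 8, 9, 10, 12, 18, 20, 24, 27, 30}


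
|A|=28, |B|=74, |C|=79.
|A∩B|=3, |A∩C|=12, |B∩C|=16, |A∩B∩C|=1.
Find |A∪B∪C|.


|A∪B∪C| = |A|+|B|+|C| - |A∩B|-|A∩C|-|B∩C| + |A∩B∩C|
= 28+74+79 - 3-12-16 + 1
= 181 - 31 + 1
= 151

|A ∪ B ∪ C| = 151


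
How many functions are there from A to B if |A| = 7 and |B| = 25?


Each of |A| = 7 inputs maps to any of |B| = 25 outputs.
# functions = |B|^|A| = 25^7
= 6103515625

Number of functions = 6103515625


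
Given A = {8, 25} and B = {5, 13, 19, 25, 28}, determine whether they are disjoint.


Disjoint means A ∩ B = ∅.
A ∩ B = {25}
A ∩ B ≠ ∅, so A and B are NOT disjoint.

No, A and B are not disjoint (A ∩ B = {25})


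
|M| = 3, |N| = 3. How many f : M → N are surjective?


n = |M| = 3, k = |N| = 3. Surjections via inclusion-exclusion:
S(n,k) = Σ(-1)^i × C(k,i) × (k-i)^n, i=0 to k
i=0: (-1)^0×C(3,0)×3^3 = 27
i=1: (-1)^1×C(3,1)×2^3 = -24
i=2: (-1)^2×C(3,2)×1^3 = 3
i=3: (-1)^3×C(3,3)×0^3 = 0
Total = 6

Number of surjections = 6


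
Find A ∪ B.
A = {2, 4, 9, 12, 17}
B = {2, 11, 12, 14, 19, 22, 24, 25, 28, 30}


A ∪ B = all elements in A or B (or both)
A = {2, 4, 9, 12, 17}
B = {2, 11, 12, 14, 19, 22, 24, 25, 28, 30}
A ∪ B = {2, 4, 9, 11, 12, 14, 17, 19, 22, 24, 25, 28, 30}

A ∪ B = {2, 4, 9, 11, 12, 14, 17, 19, 22, 24, 25, 28, 30}


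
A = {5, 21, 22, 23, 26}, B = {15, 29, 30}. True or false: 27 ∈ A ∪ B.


A = {5, 21, 22, 23, 26}, B = {15, 29, 30}
A ∪ B = all elements in A or B
A ∪ B = {5, 15, 21, 22, 23, 26, 29, 30}
Checking if 27 ∈ A ∪ B
27 is not in A ∪ B → False

27 ∉ A ∪ B


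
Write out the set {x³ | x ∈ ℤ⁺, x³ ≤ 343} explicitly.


Checking each candidate:
Condition: positive perfect cubes ≤ 343
Result = {1, 8, 27, 64, 125, 216, 343}

{1, 8, 27, 64, 125, 216, 343}


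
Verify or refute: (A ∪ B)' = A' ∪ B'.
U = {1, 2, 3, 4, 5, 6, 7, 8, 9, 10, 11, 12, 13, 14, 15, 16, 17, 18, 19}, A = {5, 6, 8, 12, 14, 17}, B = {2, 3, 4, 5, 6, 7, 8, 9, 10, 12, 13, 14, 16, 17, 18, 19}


LHS: A ∪ B = {2, 3, 4, 5, 6, 7, 8, 9, 10, 12, 13, 14, 16, 17, 18, 19}
(A ∪ B)' = U \ (A ∪ B) = {1, 11, 15}
A' = {1, 2, 3, 4, 7, 9, 10, 11, 13, 15, 16, 18, 19}, B' = {1, 11, 15}
Claimed RHS: A' ∪ B' = {1, 2, 3, 4, 7, 9, 10, 11, 13, 15, 16, 18, 19}
Identity is INVALID: LHS = {1, 11, 15} but the RHS claimed here equals {1, 2, 3, 4, 7, 9, 10, 11, 13, 15, 16, 18, 19}. The correct form is (A ∪ B)' = A' ∩ B'.

Identity is invalid: (A ∪ B)' = {1, 11, 15} but A' ∪ B' = {1, 2, 3, 4, 7, 9, 10, 11, 13, 15, 16, 18, 19}. The correct De Morgan law is (A ∪ B)' = A' ∩ B'.


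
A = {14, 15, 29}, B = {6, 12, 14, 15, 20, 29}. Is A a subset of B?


A ⊆ B means every element of A is in B.
All elements of A are in B.
So A ⊆ B.

Yes, A ⊆ B


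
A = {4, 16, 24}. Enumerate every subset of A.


|A| = 3, so |P(A)| = 2^3 = 8
Enumerate subsets by cardinality (0 to 3):
∅, {4}, {16}, {24}, {4, 16}, {4, 24}, {16, 24}, {4, 16, 24}

P(A) has 8 subsets: ∅, {4}, {16}, {24}, {4, 16}, {4, 24}, {16, 24}, {4, 16, 24}


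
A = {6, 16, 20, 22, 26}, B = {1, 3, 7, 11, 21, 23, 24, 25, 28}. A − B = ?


A \ B = elements in A but not in B
A = {6, 16, 20, 22, 26}
B = {1, 3, 7, 11, 21, 23, 24, 25, 28}
Remove from A any elements in B
A \ B = {6, 16, 20, 22, 26}

A \ B = {6, 16, 20, 22, 26}


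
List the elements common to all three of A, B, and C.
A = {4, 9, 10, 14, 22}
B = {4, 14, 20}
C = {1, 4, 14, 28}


A ∩ B = {4, 14}
(A ∩ B) ∩ C = {4, 14}

A ∩ B ∩ C = {4, 14}


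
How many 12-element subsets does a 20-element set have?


C(n,k) = n! / (k!(n-k)!)
C(20,12) = 20! / (12!8!)
= 125970

C(20,12) = 125970


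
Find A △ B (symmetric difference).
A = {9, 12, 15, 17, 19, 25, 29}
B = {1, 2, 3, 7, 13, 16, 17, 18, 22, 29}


A △ B = (A \ B) ∪ (B \ A) = elements in exactly one of A or B
A \ B = {9, 12, 15, 19, 25}
B \ A = {1, 2, 3, 7, 13, 16, 18, 22}
A △ B = {1, 2, 3, 7, 9, 12, 13, 15, 16, 18, 19, 22, 25}

A △ B = {1, 2, 3, 7, 9, 12, 13, 15, 16, 18, 19, 22, 25}


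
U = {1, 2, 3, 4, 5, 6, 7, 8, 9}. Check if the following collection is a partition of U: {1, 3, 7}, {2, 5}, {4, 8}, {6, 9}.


A partition requires: (1) non-empty parts, (2) pairwise disjoint, (3) union = U
Parts: {1, 3, 7}, {2, 5}, {4, 8}, {6, 9}
Union of parts: {1, 2, 3, 4, 5, 6, 7, 8, 9}
U = {1, 2, 3, 4, 5, 6, 7, 8, 9}
All non-empty? True
Pairwise disjoint? True
Covers U? True

Yes, valid partition


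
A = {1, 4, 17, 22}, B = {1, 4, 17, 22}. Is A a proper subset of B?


A ⊂ B requires: A ⊆ B AND A ≠ B.
A ⊆ B? Yes
A = B? Yes
A = B, so A is not a PROPER subset.

No, A is not a proper subset of B


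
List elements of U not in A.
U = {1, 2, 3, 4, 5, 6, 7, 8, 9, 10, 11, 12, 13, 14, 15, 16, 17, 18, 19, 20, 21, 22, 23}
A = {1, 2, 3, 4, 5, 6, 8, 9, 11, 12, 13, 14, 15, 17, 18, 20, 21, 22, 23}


Aᶜ = U \ A = elements in U but not in A
U = {1, 2, 3, 4, 5, 6, 7, 8, 9, 10, 11, 12, 13, 14, 15, 16, 17, 18, 19, 20, 21, 22, 23}
A = {1, 2, 3, 4, 5, 6, 8, 9, 11, 12, 13, 14, 15, 17, 18, 20, 21, 22, 23}
Aᶜ = {7, 10, 16, 19}

Aᶜ = {7, 10, 16, 19}


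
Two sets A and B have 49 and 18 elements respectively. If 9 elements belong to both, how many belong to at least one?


|A ∪ B| = |A| + |B| - |A ∩ B|
= 49 + 18 - 9
= 58

|A ∪ B| = 58


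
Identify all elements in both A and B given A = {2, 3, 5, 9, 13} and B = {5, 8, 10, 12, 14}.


A = {2, 3, 5, 9, 13}
B = {5, 8, 10, 12, 14}
Region: in both A and B
Elements: {5}

Elements in both A and B: {5}


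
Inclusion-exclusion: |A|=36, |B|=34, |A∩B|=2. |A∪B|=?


|A ∪ B| = |A| + |B| - |A ∩ B|
= 36 + 34 - 2
= 68

|A ∪ B| = 68


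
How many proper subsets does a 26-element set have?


Total subsets = 2^n = 2^26 = 67108864
Proper subsets exclude the set itself: 2^n - 1
= 67108864 - 1
= 67108863

Number of proper subsets = 67108863


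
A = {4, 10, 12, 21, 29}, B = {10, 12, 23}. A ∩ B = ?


A ∩ B = elements in both A and B
A = {4, 10, 12, 21, 29}
B = {10, 12, 23}
A ∩ B = {10, 12}

A ∩ B = {10, 12}


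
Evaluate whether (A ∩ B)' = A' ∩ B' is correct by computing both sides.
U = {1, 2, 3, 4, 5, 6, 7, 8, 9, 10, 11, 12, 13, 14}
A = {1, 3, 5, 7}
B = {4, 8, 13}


LHS: A ∩ B = ∅
(A ∩ B)' = U \ (A ∩ B) = {1, 2, 3, 4, 5, 6, 7, 8, 9, 10, 11, 12, 13, 14}
A' = {2, 4, 6, 8, 9, 10, 11, 12, 13, 14}, B' = {1, 2, 3, 5, 6, 7, 9, 10, 11, 12, 14}
Claimed RHS: A' ∩ B' = {2, 6, 9, 10, 11, 12, 14}
Identity is INVALID: LHS = {1, 2, 3, 4, 5, 6, 7, 8, 9, 10, 11, 12, 13, 14} but the RHS claimed here equals {2, 6, 9, 10, 11, 12, 14}. The correct form is (A ∩ B)' = A' ∪ B'.

Identity is invalid: (A ∩ B)' = {1, 2, 3, 4, 5, 6, 7, 8, 9, 10, 11, 12, 13, 14} but A' ∩ B' = {2, 6, 9, 10, 11, 12, 14}. The correct De Morgan law is (A ∩ B)' = A' ∪ B'.


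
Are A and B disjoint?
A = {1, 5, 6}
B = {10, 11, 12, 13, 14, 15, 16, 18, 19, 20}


Disjoint means A ∩ B = ∅.
A ∩ B = ∅
A ∩ B = ∅, so A and B are disjoint.

Yes, A and B are disjoint


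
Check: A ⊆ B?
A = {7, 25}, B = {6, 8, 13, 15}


A ⊆ B means every element of A is in B.
Elements in A not in B: {7, 25}
So A ⊄ B.

No, A ⊄ B


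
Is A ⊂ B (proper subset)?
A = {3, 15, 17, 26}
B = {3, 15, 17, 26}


A ⊂ B requires: A ⊆ B AND A ≠ B.
A ⊆ B? Yes
A = B? Yes
A = B, so A is not a PROPER subset.

No, A is not a proper subset of B


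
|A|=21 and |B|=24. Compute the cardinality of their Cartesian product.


|A × B| = |A| × |B|
= 21 × 24
= 504

|A × B| = 504


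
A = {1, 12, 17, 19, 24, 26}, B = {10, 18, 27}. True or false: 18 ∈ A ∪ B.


A = {1, 12, 17, 19, 24, 26}, B = {10, 18, 27}
A ∪ B = all elements in A or B
A ∪ B = {1, 10, 12, 17, 18, 19, 24, 26, 27}
Checking if 18 ∈ A ∪ B
18 is in A ∪ B → True

18 ∈ A ∪ B


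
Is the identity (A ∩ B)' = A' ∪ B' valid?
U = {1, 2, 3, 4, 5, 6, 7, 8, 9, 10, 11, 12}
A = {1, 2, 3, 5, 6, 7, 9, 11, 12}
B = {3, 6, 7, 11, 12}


LHS: A ∩ B = {3, 6, 7, 11, 12}
(A ∩ B)' = U \ (A ∩ B) = {1, 2, 4, 5, 8, 9, 10}
A' = {4, 8, 10}, B' = {1, 2, 4, 5, 8, 9, 10}
Claimed RHS: A' ∪ B' = {1, 2, 4, 5, 8, 9, 10}
Identity is VALID: LHS = RHS = {1, 2, 4, 5, 8, 9, 10} ✓

Identity is valid. (A ∩ B)' = A' ∪ B' = {1, 2, 4, 5, 8, 9, 10}


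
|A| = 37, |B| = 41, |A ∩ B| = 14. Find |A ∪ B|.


|A ∪ B| = |A| + |B| - |A ∩ B|
= 37 + 41 - 14
= 64

|A ∪ B| = 64


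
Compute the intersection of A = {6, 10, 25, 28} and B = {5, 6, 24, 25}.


A ∩ B = elements in both A and B
A = {6, 10, 25, 28}
B = {5, 6, 24, 25}
A ∩ B = {6, 25}

A ∩ B = {6, 25}


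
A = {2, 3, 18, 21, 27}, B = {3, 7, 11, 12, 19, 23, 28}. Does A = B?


Two sets are equal iff they have exactly the same elements.
A = {2, 3, 18, 21, 27}
B = {3, 7, 11, 12, 19, 23, 28}
Differences: {2, 7, 11, 12, 18, 19, 21, 23, 27, 28}
A ≠ B

No, A ≠ B


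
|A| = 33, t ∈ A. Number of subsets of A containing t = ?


Subsets of A containing t correspond to subsets of A \ {t}, which has 32 elements.
Count = 2^(n-1) = 2^32
= 4294967296

Number of subsets containing t = 4294967296


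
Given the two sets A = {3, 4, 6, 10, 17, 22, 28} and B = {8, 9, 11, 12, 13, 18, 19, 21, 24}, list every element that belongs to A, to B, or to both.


A ∪ B = all elements in A or B (or both)
A = {3, 4, 6, 10, 17, 22, 28}
B = {8, 9, 11, 12, 13, 18, 19, 21, 24}
A ∪ B = {3, 4, 6, 8, 9, 10, 11, 12, 13, 17, 18, 19, 21, 22, 24, 28}

A ∪ B = {3, 4, 6, 8, 9, 10, 11, 12, 13, 17, 18, 19, 21, 22, 24, 28}


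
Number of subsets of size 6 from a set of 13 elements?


C(n,k) = n! / (k!(n-k)!)
C(13,6) = 13! / (6!7!)
= 1716

C(13,6) = 1716


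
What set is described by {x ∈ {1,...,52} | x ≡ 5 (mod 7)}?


Checking each candidate:
Condition: x in {1,...,52} with x ≡ 5 (mod 7)
Result = {5, 12, 19, 26, 33, 40, 47}

{5, 12, 19, 26, 33, 40, 47}


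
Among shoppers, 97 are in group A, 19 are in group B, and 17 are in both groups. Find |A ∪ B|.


|A ∪ B| = |A| + |B| - |A ∩ B|
= 97 + 19 - 17
= 99

|A ∪ B| = 99


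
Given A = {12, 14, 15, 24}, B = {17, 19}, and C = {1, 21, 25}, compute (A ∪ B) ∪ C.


A ∪ B = {12, 14, 15, 17, 19, 24}
(A ∪ B) ∪ C = {1, 12, 14, 15, 17, 19, 21, 24, 25}

A ∪ B ∪ C = {1, 12, 14, 15, 17, 19, 21, 24, 25}


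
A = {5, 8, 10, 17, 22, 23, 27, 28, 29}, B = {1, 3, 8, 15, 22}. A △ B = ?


A △ B = (A \ B) ∪ (B \ A) = elements in exactly one of A or B
A \ B = {5, 10, 17, 23, 27, 28, 29}
B \ A = {1, 3, 15}
A △ B = {1, 3, 5, 10, 15, 17, 23, 27, 28, 29}

A △ B = {1, 3, 5, 10, 15, 17, 23, 27, 28, 29}


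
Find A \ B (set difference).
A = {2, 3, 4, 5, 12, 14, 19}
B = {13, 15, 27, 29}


A \ B = elements in A but not in B
A = {2, 3, 4, 5, 12, 14, 19}
B = {13, 15, 27, 29}
Remove from A any elements in B
A \ B = {2, 3, 4, 5, 12, 14, 19}

A \ B = {2, 3, 4, 5, 12, 14, 19}


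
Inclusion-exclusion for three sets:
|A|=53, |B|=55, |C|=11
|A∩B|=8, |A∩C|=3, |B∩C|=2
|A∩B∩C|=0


|A∪B∪C| = |A|+|B|+|C| - |A∩B|-|A∩C|-|B∩C| + |A∩B∩C|
= 53+55+11 - 8-3-2 + 0
= 119 - 13 + 0
= 106

|A ∪ B ∪ C| = 106


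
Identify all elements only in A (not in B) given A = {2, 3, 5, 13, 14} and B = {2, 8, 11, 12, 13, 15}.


A = {2, 3, 5, 13, 14}
B = {2, 8, 11, 12, 13, 15}
Region: only in A (not in B)
Elements: {3, 5, 14}

Elements only in A (not in B): {3, 5, 14}


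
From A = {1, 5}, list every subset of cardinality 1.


|A| = 2, so A has C(2,1) = 2 subsets of size 1.
Enumerate by choosing 1 elements from A at a time:
{1}, {5}

1-element subsets (2 total): {1}, {5}


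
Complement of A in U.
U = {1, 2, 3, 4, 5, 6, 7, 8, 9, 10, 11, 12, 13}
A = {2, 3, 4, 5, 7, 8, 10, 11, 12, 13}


Aᶜ = U \ A = elements in U but not in A
U = {1, 2, 3, 4, 5, 6, 7, 8, 9, 10, 11, 12, 13}
A = {2, 3, 4, 5, 7, 8, 10, 11, 12, 13}
Aᶜ = {1, 6, 9}

Aᶜ = {1, 6, 9}


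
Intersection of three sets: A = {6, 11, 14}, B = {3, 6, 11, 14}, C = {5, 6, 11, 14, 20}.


A ∩ B = {6, 11, 14}
(A ∩ B) ∩ C = {6, 11, 14}

A ∩ B ∩ C = {6, 11, 14}


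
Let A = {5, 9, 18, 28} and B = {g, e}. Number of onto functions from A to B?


n = |A| = 4, k = |B| = 2. Surjections via inclusion-exclusion:
S(n,k) = Σ(-1)^i × C(k,i) × (k-i)^n, i=0 to k
i=0: (-1)^0×C(2,0)×2^4 = 16
i=1: (-1)^1×C(2,1)×1^4 = -2
i=2: (-1)^2×C(2,2)×0^4 = 0
Total = 14

Number of surjections = 14


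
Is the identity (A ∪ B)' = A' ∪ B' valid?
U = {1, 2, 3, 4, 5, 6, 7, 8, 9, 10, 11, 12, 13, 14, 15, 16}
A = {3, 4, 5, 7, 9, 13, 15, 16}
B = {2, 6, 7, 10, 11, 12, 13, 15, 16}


LHS: A ∪ B = {2, 3, 4, 5, 6, 7, 9, 10, 11, 12, 13, 15, 16}
(A ∪ B)' = U \ (A ∪ B) = {1, 8, 14}
A' = {1, 2, 6, 8, 10, 11, 12, 14}, B' = {1, 3, 4, 5, 8, 9, 14}
Claimed RHS: A' ∪ B' = {1, 2, 3, 4, 5, 6, 8, 9, 10, 11, 12, 14}
Identity is INVALID: LHS = {1, 8, 14} but the RHS claimed here equals {1, 2, 3, 4, 5, 6, 8, 9, 10, 11, 12, 14}. The correct form is (A ∪ B)' = A' ∩ B'.

Identity is invalid: (A ∪ B)' = {1, 8, 14} but A' ∪ B' = {1, 2, 3, 4, 5, 6, 8, 9, 10, 11, 12, 14}. The correct De Morgan law is (A ∪ B)' = A' ∩ B'.


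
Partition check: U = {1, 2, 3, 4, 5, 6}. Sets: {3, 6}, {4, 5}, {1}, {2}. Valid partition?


A partition requires: (1) non-empty parts, (2) pairwise disjoint, (3) union = U
Parts: {3, 6}, {4, 5}, {1}, {2}
Union of parts: {1, 2, 3, 4, 5, 6}
U = {1, 2, 3, 4, 5, 6}
All non-empty? True
Pairwise disjoint? True
Covers U? True

Yes, valid partition


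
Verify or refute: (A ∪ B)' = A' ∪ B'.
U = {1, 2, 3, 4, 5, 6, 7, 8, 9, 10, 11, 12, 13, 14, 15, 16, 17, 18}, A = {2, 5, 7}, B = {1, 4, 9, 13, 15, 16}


LHS: A ∪ B = {1, 2, 4, 5, 7, 9, 13, 15, 16}
(A ∪ B)' = U \ (A ∪ B) = {3, 6, 8, 10, 11, 12, 14, 17, 18}
A' = {1, 3, 4, 6, 8, 9, 10, 11, 12, 13, 14, 15, 16, 17, 18}, B' = {2, 3, 5, 6, 7, 8, 10, 11, 12, 14, 17, 18}
Claimed RHS: A' ∪ B' = {1, 2, 3, 4, 5, 6, 7, 8, 9, 10, 11, 12, 13, 14, 15, 16, 17, 18}
Identity is INVALID: LHS = {3, 6, 8, 10, 11, 12, 14, 17, 18} but the RHS claimed here equals {1, 2, 3, 4, 5, 6, 7, 8, 9, 10, 11, 12, 13, 14, 15, 16, 17, 18}. The correct form is (A ∪ B)' = A' ∩ B'.

Identity is invalid: (A ∪ B)' = {3, 6, 8, 10, 11, 12, 14, 17, 18} but A' ∪ B' = {1, 2, 3, 4, 5, 6, 7, 8, 9, 10, 11, 12, 13, 14, 15, 16, 17, 18}. The correct De Morgan law is (A ∪ B)' = A' ∩ B'.


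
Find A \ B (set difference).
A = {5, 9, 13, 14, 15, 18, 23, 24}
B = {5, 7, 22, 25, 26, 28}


A \ B = elements in A but not in B
A = {5, 9, 13, 14, 15, 18, 23, 24}
B = {5, 7, 22, 25, 26, 28}
Remove from A any elements in B
A \ B = {9, 13, 14, 15, 18, 23, 24}

A \ B = {9, 13, 14, 15, 18, 23, 24}


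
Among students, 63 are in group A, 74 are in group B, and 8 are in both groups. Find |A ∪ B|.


|A ∪ B| = |A| + |B| - |A ∩ B|
= 63 + 74 - 8
= 129

|A ∪ B| = 129


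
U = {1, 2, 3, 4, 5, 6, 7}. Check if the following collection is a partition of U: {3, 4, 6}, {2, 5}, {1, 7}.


A partition requires: (1) non-empty parts, (2) pairwise disjoint, (3) union = U
Parts: {3, 4, 6}, {2, 5}, {1, 7}
Union of parts: {1, 2, 3, 4, 5, 6, 7}
U = {1, 2, 3, 4, 5, 6, 7}
All non-empty? True
Pairwise disjoint? True
Covers U? True

Yes, valid partition


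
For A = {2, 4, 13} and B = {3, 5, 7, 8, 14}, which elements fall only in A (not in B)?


A = {2, 4, 13}
B = {3, 5, 7, 8, 14}
Region: only in A (not in B)
Elements: {2, 4, 13}

Elements only in A (not in B): {2, 4, 13}


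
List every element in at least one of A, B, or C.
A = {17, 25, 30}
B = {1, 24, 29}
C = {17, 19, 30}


A ∪ B = {1, 17, 24, 25, 29, 30}
(A ∪ B) ∪ C = {1, 17, 19, 24, 25, 29, 30}

A ∪ B ∪ C = {1, 17, 19, 24, 25, 29, 30}


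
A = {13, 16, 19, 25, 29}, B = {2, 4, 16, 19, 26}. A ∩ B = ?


A ∩ B = elements in both A and B
A = {13, 16, 19, 25, 29}
B = {2, 4, 16, 19, 26}
A ∩ B = {16, 19}

A ∩ B = {16, 19}


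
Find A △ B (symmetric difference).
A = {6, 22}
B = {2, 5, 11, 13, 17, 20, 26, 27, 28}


A △ B = (A \ B) ∪ (B \ A) = elements in exactly one of A or B
A \ B = {6, 22}
B \ A = {2, 5, 11, 13, 17, 20, 26, 27, 28}
A △ B = {2, 5, 6, 11, 13, 17, 20, 22, 26, 27, 28}

A △ B = {2, 5, 6, 11, 13, 17, 20, 22, 26, 27, 28}


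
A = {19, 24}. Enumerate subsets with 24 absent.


A subset of A that omits 24 is a subset of A \ {24}, so there are 2^(n-1) = 2^1 = 2 of them.
Subsets excluding 24: ∅, {19}

Subsets excluding 24 (2 total): ∅, {19}


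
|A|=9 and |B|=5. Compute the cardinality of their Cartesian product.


|A × B| = |A| × |B|
= 9 × 5
= 45

|A × B| = 45


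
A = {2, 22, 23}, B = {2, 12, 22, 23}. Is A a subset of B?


A ⊆ B means every element of A is in B.
All elements of A are in B.
So A ⊆ B.

Yes, A ⊆ B


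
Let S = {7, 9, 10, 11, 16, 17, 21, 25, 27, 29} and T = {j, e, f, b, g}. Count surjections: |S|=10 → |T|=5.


n = |S| = 10, k = |T| = 5. Surjections via inclusion-exclusion:
S(n,k) = Σ(-1)^i × C(k,i) × (k-i)^n, i=0 to k
i=0: (-1)^0×C(5,0)×5^10 = 9765625
i=1: (-1)^1×C(5,1)×4^10 = -5242880
i=2: (-1)^2×C(5,2)×3^10 = 590490
i=3: (-1)^3×C(5,3)×2^10 = -10240
i=4: (-1)^4×C(5,4)×1^10 = 5
i=5: (-1)^5×C(5,5)×0^10 = 0
Total = 5103000

Number of surjections = 5103000
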